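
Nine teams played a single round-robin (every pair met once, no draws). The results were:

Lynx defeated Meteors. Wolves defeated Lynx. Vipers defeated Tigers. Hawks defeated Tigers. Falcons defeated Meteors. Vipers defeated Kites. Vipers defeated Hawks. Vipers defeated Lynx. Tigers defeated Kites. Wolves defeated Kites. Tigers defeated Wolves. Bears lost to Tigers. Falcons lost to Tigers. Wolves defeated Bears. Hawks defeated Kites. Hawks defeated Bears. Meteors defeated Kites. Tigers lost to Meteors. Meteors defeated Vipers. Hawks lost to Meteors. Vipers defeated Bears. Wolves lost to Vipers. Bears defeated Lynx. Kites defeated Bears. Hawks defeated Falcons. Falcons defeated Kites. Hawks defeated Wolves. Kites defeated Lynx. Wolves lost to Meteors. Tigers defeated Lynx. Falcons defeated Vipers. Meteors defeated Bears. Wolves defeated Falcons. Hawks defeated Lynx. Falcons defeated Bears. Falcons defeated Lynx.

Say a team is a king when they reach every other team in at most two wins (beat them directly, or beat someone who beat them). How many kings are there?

Lynx cannot reach Falcons in two steps.
Wolves cannot reach Tigers, Hawks in two steps.
Tigers cannot reach Hawks in two steps.
Meteors reaches everyone (king).
Vipers reaches everyone (king).
Bears cannot reach Wolves, Tigers, Vipers, Kites, Falcons, Hawks in two steps.
Kites cannot reach Wolves, Tigers, Vipers, Falcons, Hawks in two steps.
Falcons reaches everyone (king).
Hawks reaches everyone (king).
Kings: Meteors, Vipers, Falcons, Hawks — 4.

4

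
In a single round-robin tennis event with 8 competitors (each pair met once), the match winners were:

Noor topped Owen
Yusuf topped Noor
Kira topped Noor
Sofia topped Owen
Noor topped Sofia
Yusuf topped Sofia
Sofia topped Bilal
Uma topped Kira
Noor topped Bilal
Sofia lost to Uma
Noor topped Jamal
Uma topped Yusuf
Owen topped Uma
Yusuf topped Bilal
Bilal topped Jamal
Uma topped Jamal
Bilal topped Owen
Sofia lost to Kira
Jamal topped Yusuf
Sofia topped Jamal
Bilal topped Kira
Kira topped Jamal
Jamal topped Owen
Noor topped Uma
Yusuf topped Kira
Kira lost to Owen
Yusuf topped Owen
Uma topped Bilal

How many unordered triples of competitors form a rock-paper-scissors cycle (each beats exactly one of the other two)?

15

Win totals: Noor 5, Jamal 2, Owen 2, Kira 3, Yusuf 5, Bilal 3, Sofia 3, Uma 5.
A competitor with w wins dominates both others in C(w,2) triples; summing gives 10 + 1 + 1 + 3 + 10 + 3 + 3 + 10 = 41 transitive triples.
Total triples C(8,3) = 56, so cyclic triples = 56 − 41 = 15.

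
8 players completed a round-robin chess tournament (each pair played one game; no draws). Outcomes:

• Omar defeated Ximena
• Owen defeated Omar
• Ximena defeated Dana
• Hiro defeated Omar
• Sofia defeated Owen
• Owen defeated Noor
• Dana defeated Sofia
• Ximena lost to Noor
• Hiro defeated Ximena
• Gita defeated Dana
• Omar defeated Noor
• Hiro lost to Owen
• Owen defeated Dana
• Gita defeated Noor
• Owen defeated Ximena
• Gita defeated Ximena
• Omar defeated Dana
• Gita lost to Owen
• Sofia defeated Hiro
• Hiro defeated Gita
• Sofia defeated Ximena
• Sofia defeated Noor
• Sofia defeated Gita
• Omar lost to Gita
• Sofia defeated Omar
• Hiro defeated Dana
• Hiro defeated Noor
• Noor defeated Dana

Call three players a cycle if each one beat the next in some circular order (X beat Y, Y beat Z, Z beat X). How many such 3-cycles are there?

Win totals: Hiro 5, Dana 1, Omar 3, Gita 4, Owen 6, Noor 2, Sofia 6, Ximena 1.
A player with w wins dominates both others in C(w,2) triples; summing gives 10 + 0 + 3 + 6 + 15 + 1 + 15 + 0 = 50 transitive triples.
Total triples C(8,3) = 56, so cyclic triples = 56 − 50 = 6.

6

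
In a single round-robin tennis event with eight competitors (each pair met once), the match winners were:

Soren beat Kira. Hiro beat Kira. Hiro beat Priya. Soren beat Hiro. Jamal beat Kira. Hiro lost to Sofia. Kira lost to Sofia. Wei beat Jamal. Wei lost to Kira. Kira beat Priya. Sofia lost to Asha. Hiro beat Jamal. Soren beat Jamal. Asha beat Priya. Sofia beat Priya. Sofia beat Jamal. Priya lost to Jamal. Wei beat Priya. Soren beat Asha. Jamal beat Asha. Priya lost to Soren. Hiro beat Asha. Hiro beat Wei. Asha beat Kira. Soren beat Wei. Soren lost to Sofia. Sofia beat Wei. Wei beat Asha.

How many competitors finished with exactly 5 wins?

Win totals: Sofia 6, Wei 3, Priya 0, Jamal 3, Kira 2, Asha 3, Hiro 5, Soren 6.
Exactly 5: Hiro — 1 competitor.

1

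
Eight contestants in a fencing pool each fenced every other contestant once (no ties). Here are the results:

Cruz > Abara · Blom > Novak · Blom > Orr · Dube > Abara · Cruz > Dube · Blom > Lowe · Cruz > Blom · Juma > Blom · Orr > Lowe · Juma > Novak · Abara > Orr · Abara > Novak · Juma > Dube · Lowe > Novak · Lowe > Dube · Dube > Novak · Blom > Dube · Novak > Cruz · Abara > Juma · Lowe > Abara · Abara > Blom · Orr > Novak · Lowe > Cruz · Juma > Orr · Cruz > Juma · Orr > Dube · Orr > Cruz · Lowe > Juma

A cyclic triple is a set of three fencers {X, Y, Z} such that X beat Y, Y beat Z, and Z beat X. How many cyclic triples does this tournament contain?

15

Win totals: Dube 2, Novak 1, Blom 4, Juma 4, Lowe 5, Abara 4, Cruz 4, Orr 4.
A fencer with w wins dominates both others in C(w,2) triples; summing gives 1 + 0 + 6 + 6 + 10 + 6 + 6 + 6 = 41 transitive triples.
Total triples C(8,3) = 56, so cyclic triples = 56 − 41 = 15.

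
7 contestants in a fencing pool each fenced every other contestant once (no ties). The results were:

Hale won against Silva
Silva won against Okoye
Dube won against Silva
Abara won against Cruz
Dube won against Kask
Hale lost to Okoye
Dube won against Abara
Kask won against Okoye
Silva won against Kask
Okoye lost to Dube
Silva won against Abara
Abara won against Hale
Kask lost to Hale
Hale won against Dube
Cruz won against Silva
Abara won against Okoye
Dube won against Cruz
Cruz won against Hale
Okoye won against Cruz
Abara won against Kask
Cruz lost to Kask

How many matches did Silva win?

3

Silva's results: beat Abara, Okoye, Kask; lost to Cruz, Hale, Dube.
That is 3 wins.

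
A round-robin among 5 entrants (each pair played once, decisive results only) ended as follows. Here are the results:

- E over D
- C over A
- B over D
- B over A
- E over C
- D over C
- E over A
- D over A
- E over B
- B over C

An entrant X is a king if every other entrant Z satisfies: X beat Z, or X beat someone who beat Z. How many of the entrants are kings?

A cannot reach B, C, D, E in two steps.
B cannot reach E in two steps.
C cannot reach B, D, E in two steps.
D cannot reach B, E in two steps.
E reaches everyone (king).
Kings: E — 1.

1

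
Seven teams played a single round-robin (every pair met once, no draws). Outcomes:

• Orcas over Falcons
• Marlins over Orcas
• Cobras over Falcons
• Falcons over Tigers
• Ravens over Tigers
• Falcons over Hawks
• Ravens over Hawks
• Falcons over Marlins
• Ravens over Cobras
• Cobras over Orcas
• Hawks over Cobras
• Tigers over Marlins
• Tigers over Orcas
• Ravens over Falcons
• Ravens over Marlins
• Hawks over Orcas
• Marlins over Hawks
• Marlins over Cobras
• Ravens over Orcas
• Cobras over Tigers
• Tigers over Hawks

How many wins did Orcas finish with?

Orcas' results: beat Falcons; lost to Marlins, Ravens, Hawks, Cobras, Tigers.
That is 1 win.

1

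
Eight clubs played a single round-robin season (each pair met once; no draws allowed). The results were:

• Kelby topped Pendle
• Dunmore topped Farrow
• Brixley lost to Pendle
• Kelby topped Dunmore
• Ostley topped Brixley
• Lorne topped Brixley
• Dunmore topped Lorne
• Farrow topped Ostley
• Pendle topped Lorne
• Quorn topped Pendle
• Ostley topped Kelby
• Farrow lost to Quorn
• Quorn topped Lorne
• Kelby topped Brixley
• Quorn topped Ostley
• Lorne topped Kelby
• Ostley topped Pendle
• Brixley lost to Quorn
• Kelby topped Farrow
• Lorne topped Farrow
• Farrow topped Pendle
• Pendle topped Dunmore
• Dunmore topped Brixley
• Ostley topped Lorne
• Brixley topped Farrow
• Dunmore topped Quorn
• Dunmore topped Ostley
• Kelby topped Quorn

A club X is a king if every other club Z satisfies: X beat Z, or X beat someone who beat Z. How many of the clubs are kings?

6

Farrow cannot reach Quorn in two steps.
Kelby reaches everyone (king).
Lorne reaches everyone (king).
Quorn reaches everyone (king).
Brixley cannot reach Kelby, Lorne, Quorn, Dunmore in two steps.
Ostley reaches everyone (king).
Pendle reaches everyone (king).
Dunmore reaches everyone (king).
Kings: Kelby, Lorne, Quorn, Ostley, Pendle, Dunmore — 6.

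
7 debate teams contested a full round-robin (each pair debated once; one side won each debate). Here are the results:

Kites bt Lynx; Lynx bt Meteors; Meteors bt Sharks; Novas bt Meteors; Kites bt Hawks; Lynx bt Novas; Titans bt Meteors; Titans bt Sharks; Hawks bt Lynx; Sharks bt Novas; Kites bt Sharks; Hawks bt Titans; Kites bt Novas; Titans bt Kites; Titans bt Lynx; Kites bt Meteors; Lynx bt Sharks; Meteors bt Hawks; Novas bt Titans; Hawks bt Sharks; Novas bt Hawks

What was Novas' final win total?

3

Novas' results: beat Titans, Meteors, Hawks; lost to Sharks, Kites, Lynx.
That is 3 wins.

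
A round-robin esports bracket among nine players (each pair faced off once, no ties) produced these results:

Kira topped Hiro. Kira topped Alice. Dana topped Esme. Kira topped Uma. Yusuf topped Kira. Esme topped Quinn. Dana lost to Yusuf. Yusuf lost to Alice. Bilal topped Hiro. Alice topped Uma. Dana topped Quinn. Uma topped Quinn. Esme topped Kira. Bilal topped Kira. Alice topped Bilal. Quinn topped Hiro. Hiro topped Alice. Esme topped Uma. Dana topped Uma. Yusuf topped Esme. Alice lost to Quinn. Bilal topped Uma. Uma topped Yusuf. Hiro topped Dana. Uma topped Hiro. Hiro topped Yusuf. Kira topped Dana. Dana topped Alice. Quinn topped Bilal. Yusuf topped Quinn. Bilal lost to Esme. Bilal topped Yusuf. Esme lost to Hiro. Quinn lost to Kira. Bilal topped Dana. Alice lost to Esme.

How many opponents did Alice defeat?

Alice's results: beat Bilal, Yusuf, Uma; lost to Esme, Kira, Hiro, Quinn, Dana.
That is 3 wins.

3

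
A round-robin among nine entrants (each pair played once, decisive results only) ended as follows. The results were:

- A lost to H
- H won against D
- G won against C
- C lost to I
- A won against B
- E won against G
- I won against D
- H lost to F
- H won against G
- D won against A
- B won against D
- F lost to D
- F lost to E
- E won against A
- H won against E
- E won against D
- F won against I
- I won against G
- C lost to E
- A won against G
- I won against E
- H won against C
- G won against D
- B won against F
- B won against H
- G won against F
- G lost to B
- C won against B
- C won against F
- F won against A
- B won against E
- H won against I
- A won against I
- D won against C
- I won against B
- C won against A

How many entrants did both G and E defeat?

G beat: C, D, F.
E beat: A, C, D, F, G.
Both beat: C, D, F — 3.

3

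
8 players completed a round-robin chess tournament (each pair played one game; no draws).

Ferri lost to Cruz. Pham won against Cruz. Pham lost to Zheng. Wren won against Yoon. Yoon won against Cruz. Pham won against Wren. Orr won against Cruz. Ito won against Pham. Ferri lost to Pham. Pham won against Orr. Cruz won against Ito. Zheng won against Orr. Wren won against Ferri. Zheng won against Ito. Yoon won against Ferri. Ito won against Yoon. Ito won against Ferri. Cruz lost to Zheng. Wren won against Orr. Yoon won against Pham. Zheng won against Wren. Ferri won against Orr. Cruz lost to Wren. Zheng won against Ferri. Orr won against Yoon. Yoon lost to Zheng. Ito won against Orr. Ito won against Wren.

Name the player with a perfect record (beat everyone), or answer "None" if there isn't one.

Zheng

Zheng has 7 wins out of 7 opponents — a perfect record.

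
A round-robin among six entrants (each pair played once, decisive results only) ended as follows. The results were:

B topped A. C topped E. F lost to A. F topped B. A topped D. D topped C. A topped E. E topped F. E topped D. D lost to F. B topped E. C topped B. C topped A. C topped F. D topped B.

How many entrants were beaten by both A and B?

1

A beat: D, E, F.
B beat: A, E.
Both beat: E — 1.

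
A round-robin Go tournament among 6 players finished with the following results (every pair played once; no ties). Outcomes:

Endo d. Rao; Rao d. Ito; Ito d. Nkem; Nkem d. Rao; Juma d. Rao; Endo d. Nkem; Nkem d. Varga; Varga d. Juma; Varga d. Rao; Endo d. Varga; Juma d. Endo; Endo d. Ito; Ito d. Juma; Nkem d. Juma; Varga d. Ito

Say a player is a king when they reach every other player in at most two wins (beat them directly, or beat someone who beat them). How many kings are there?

5

Juma reaches everyone (king).
Ito reaches everyone (king).
Endo reaches everyone (king).
Nkem reaches everyone (king).
Rao cannot reach Endo, Varga in two steps.
Varga reaches everyone (king).
Kings: Juma, Ito, Endo, Nkem, Varga — 5.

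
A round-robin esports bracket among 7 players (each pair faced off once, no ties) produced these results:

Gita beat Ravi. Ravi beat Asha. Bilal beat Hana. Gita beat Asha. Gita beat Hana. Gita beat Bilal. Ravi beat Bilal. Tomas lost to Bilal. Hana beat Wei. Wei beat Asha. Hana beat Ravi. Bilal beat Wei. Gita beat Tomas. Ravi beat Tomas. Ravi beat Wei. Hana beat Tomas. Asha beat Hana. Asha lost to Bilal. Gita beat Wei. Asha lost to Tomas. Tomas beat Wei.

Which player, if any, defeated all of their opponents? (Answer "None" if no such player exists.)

Gita has 6 wins out of 6 opponents — a perfect record.

Gita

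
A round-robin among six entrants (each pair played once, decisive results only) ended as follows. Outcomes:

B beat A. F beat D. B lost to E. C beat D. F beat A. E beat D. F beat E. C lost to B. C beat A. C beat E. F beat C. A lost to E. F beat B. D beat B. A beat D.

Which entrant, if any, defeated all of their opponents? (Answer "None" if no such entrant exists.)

F

F has 5 wins out of 5 opponents — a perfect record.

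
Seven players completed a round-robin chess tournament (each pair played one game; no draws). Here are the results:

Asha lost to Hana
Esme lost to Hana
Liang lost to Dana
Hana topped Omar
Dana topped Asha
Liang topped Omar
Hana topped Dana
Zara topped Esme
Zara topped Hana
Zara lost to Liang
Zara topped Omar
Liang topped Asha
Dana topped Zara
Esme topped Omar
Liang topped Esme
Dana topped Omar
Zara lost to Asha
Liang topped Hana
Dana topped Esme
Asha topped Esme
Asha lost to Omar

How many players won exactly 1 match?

Win totals: Liang 5, Zara 3, Hana 4, Asha 2, Omar 1, Dana 5, Esme 1.
Exactly 1: Omar, Esme — 2 players.

2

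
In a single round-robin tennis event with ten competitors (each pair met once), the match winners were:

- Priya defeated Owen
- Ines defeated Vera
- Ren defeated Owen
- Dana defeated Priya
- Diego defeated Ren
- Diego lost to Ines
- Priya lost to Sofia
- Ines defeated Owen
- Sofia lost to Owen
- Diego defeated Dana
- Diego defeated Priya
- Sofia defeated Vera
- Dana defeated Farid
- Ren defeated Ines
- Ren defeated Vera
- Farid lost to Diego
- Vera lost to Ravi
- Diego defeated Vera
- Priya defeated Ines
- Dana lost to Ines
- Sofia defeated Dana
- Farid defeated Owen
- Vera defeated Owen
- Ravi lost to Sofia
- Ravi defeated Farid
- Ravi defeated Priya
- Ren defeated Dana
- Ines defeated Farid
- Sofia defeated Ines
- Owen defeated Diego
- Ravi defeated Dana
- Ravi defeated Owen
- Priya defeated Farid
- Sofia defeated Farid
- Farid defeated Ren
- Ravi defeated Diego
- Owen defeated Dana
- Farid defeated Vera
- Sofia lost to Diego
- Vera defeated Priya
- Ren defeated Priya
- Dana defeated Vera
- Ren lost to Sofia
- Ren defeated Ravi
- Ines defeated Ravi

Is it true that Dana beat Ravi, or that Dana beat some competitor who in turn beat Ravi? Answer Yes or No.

No

Dana did not beat Ravi directly.
Dana beat Vera, Priya, Farid, but each of them lost to Ravi. No two-step path.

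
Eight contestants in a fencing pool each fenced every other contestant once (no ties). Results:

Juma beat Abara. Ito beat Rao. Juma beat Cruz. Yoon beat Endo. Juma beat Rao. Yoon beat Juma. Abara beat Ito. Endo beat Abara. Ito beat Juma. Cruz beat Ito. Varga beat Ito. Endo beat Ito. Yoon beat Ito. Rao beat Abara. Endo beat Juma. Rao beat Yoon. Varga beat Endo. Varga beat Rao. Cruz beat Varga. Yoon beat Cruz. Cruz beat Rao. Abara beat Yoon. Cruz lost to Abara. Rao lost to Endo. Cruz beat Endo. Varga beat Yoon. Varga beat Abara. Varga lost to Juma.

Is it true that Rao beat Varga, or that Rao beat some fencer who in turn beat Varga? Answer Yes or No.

Rao did not beat Varga directly.
Rao beat Yoon, Abara, but each of them lost to Varga. No two-step path.

No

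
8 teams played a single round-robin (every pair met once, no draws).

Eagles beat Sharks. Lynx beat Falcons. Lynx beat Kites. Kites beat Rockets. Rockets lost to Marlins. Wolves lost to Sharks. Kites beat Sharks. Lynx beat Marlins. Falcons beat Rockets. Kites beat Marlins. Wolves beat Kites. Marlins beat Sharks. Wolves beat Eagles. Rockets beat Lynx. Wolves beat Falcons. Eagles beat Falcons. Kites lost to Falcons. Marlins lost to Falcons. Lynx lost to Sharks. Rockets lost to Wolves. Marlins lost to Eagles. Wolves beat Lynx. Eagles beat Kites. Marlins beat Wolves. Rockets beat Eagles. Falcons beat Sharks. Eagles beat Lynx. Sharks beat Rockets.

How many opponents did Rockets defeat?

Rockets' results: beat Lynx, Eagles; lost to Kites, Wolves, Falcons, Marlins, Sharks.
That is 2 wins.

2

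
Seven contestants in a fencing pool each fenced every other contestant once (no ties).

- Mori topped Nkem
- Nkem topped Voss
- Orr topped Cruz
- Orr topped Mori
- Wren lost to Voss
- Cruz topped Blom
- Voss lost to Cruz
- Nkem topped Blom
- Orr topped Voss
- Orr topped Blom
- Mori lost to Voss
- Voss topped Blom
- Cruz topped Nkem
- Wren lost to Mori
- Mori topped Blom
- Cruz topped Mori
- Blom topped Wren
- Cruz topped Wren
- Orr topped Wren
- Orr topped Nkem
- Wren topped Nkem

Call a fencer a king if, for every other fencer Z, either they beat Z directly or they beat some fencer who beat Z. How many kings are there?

Orr reaches everyone (king).
Wren cannot reach Orr, Cruz, Mori in two steps.
Voss cannot reach Orr, Cruz in two steps.
Cruz cannot reach Orr in two steps.
Blom cannot reach Orr, Voss, Cruz, Mori in two steps.
Nkem cannot reach Orr, Cruz in two steps.
Mori cannot reach Orr, Cruz in two steps.
Kings: Orr — 1.

1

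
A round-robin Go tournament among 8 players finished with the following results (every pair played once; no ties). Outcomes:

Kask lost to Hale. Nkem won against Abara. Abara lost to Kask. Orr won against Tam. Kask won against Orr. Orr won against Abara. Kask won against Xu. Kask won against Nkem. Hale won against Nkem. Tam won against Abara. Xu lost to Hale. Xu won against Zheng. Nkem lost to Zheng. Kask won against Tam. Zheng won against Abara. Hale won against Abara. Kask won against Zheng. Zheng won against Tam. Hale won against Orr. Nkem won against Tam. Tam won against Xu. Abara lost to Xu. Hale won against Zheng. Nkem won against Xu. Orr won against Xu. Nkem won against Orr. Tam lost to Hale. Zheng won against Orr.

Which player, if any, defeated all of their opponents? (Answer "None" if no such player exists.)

Hale

Hale has 7 wins out of 7 opponents — a perfect record.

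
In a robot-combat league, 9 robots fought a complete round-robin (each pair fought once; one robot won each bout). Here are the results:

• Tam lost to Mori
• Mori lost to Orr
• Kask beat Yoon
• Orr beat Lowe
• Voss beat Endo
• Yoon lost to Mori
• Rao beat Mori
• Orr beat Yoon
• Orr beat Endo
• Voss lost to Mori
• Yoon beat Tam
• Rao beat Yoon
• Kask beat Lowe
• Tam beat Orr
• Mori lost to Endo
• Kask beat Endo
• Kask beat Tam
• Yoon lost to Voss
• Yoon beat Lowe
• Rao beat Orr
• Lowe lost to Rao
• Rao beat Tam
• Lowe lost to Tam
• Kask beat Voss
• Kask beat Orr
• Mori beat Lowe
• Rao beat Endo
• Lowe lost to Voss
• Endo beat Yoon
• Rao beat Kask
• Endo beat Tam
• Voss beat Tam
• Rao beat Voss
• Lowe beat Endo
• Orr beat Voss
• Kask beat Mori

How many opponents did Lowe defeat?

Lowe's results: beat Endo; lost to Kask, Rao, Voss, Yoon, Mori, Orr, Tam.
That is 1 win.

1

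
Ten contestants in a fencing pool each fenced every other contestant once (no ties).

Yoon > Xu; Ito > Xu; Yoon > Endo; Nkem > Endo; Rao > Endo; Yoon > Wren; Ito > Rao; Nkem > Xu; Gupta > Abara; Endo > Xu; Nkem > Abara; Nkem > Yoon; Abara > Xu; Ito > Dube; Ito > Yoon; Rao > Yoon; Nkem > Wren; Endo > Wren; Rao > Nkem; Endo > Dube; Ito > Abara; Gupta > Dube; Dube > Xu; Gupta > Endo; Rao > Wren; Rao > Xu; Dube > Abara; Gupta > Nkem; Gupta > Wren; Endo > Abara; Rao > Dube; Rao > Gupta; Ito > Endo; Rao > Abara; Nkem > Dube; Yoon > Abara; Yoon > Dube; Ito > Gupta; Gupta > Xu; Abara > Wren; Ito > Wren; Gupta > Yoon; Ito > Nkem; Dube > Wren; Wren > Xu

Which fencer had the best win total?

Win totals: Xu 0, Yoon 5, Endo 4, Nkem 6, Wren 1, Ito 9, Rao 8, Gupta 7, Dube 3, Abara 2.
Ito leads with 9 wins (next highest: 8).

Ito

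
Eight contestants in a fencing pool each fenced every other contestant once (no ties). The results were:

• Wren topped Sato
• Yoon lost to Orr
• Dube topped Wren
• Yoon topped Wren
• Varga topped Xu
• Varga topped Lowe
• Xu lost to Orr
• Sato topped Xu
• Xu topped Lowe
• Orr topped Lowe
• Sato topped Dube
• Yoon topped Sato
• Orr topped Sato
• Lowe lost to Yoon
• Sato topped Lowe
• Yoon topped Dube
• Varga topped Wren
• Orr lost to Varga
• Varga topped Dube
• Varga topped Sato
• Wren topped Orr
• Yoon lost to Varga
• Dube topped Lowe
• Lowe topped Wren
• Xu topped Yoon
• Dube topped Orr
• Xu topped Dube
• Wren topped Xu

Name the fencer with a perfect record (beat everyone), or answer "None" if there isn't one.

Varga has 7 wins out of 7 opponents — a perfect record.

Varga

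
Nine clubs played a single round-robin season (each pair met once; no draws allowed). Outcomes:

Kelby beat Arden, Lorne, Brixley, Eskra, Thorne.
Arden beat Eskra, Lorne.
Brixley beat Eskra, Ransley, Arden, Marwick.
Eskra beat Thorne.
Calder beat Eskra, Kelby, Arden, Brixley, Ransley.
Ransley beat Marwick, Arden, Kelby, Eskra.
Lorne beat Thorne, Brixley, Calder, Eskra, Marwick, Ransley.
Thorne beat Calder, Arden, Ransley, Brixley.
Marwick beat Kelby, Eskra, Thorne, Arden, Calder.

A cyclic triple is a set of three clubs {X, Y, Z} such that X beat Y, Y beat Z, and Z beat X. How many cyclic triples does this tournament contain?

20

Win totals: Ransley 4, Eskra 1, Kelby 5, Marwick 5, Arden 2, Thorne 4, Calder 5, Lorne 6, Brixley 4.
A club with w wins dominates both others in C(w,2) triples; summing gives 6 + 0 + 10 + 10 + 1 + 6 + 10 + 15 + 6 = 64 transitive triples.
Total triples C(9,3) = 84, so cyclic triples = 84 − 64 = 20.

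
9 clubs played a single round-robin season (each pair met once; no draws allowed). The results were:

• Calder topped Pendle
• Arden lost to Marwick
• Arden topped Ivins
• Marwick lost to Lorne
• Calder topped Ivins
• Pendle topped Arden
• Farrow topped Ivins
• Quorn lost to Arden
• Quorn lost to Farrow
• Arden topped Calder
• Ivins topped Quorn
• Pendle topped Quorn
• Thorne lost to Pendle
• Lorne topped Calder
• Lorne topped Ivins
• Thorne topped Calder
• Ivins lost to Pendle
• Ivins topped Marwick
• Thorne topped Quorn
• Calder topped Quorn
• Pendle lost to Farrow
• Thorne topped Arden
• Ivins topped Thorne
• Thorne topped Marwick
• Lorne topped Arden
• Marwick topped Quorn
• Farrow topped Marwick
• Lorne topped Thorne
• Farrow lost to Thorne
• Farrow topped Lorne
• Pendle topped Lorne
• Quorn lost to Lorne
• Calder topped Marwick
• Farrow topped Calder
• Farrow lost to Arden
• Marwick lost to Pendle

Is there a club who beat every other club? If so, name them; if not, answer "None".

None

Highest win total is Pendle with 6 (out of 8 possible).
Pendle lost to Calder, Farrow, so no club went undefeated.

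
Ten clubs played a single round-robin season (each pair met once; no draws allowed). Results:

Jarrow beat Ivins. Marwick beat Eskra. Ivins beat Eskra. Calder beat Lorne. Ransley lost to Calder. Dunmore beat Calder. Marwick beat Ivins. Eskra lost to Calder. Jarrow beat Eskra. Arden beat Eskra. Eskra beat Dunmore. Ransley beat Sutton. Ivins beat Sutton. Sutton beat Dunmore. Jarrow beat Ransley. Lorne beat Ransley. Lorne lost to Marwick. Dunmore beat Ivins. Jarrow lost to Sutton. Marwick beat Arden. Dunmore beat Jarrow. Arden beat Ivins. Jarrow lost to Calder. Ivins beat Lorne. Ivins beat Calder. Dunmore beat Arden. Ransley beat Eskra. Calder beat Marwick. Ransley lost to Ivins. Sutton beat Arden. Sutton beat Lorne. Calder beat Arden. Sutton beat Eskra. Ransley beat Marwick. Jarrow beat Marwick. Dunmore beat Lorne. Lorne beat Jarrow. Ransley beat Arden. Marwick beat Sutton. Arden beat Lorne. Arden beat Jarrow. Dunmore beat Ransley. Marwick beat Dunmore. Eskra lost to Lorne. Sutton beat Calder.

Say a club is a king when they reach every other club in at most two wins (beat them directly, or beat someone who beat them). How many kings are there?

8

Lorne cannot reach Calder in two steps.
Ivins reaches everyone (king).
Marwick reaches everyone (king).
Sutton reaches everyone (king).
Calder reaches everyone (king).
Arden reaches everyone (king).
Jarrow reaches everyone (king).
Dunmore reaches everyone (king).
Eskra cannot reach Marwick, Sutton in two steps.
Ransley reaches everyone (king).
Kings: Ivins, Marwick, Sutton, Calder, Arden, Jarrow, Dunmore, Ransley — 8.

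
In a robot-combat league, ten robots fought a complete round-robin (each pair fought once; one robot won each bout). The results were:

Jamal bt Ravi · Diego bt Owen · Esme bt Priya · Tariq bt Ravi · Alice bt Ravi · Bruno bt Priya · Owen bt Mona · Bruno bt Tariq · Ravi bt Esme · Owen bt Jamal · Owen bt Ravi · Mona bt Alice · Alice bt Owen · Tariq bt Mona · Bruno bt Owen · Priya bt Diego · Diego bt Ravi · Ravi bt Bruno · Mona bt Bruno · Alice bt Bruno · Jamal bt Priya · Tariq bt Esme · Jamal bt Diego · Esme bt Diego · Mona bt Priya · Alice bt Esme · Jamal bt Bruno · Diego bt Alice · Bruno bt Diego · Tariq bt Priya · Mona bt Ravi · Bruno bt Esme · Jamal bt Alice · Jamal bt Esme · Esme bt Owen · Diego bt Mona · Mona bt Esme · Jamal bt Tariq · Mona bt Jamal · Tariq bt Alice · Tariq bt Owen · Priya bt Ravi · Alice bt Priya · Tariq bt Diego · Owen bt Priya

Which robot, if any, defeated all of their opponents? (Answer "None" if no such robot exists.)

None

Highest win total is Tariq with 7 (out of 9 possible).
Tariq lost to Bruno, Jamal, so no robot went undefeated.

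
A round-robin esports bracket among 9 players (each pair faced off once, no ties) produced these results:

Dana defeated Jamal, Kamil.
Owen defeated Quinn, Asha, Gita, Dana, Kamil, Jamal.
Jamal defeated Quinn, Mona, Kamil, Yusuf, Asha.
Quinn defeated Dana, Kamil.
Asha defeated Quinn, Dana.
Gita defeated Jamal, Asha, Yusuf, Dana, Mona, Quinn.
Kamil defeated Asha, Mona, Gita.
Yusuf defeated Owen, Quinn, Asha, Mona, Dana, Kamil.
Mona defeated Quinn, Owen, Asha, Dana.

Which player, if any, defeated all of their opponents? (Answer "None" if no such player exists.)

Highest win total is Yusuf with 6 (out of 8 possible).
Yusuf lost to Jamal, Gita, so no player went undefeated.

None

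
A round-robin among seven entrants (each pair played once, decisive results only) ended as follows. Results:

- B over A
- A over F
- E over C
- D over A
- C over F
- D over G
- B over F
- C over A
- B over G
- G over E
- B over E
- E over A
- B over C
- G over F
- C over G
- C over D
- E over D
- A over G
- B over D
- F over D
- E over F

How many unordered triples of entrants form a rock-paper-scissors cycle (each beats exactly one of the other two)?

5

Win totals: A 2, B 6, C 4, D 2, E 4, F 1, G 2.
An entrant with w wins dominates both others in C(w,2) triples; summing gives 1 + 15 + 6 + 1 + 6 + 0 + 1 = 30 transitive triples.
Total triples C(7,3) = 35, so cyclic triples = 35 − 30 = 5.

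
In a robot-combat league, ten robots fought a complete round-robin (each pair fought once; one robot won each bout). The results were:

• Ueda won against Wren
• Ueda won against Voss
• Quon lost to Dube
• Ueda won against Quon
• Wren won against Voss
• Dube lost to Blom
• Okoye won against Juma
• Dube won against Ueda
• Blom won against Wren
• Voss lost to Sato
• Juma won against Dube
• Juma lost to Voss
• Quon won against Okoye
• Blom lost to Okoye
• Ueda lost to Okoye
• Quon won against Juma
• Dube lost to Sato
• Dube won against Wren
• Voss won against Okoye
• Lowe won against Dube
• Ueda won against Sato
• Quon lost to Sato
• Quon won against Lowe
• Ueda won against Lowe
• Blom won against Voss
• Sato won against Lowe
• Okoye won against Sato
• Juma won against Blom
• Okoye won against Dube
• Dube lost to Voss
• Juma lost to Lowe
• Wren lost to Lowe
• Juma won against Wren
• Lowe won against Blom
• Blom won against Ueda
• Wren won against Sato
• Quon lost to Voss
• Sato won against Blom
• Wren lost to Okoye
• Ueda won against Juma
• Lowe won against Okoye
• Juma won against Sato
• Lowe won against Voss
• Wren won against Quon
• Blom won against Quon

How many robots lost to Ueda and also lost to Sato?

3

Ueda beat: Voss, Sato, Wren, Lowe, Quon, Juma.
Sato beat: Dube, Voss, Blom, Lowe, Quon.
Both beat: Voss, Lowe, Quon — 3.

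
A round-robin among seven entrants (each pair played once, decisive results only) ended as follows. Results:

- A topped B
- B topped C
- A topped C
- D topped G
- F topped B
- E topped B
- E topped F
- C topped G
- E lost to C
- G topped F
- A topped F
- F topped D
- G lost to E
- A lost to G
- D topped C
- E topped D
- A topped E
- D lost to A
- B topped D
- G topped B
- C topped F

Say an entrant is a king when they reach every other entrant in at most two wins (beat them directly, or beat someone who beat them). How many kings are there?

5

A reaches everyone (king).
B cannot reach A in two steps.
C reaches everyone (king).
D reaches everyone (king).
E reaches everyone (king).
F cannot reach A, E in two steps.
G reaches everyone (king).
Kings: A, C, D, E, G — 5.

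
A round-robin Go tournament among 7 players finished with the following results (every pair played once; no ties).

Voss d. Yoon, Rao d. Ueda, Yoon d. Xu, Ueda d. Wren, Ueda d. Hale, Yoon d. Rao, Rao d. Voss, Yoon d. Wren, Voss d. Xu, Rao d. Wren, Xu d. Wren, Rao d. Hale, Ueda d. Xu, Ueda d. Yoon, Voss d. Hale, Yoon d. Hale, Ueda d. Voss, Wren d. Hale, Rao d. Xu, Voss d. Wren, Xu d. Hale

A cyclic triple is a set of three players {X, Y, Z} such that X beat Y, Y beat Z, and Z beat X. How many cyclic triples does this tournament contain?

Win totals: Hale 0, Wren 1, Yoon 4, Voss 4, Ueda 5, Xu 2, Rao 5.
A player with w wins dominates both others in C(w,2) triples; summing gives 0 + 0 + 6 + 6 + 10 + 1 + 10 = 33 transitive triples.
Total triples C(7,3) = 35, so cyclic triples = 35 − 33 = 2.

2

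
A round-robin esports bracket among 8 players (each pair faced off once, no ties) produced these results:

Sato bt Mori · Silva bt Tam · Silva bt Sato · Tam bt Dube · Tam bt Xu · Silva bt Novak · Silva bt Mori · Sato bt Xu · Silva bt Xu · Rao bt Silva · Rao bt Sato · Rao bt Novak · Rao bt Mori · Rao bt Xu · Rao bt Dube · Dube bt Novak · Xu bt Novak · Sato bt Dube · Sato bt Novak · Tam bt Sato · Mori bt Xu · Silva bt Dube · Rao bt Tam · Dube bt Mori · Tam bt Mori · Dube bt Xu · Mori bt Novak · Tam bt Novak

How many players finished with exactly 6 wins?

1

Win totals: Xu 1, Sato 4, Silva 6, Rao 7, Novak 0, Tam 5, Dube 3, Mori 2.
Exactly 6: Silva — 1 player.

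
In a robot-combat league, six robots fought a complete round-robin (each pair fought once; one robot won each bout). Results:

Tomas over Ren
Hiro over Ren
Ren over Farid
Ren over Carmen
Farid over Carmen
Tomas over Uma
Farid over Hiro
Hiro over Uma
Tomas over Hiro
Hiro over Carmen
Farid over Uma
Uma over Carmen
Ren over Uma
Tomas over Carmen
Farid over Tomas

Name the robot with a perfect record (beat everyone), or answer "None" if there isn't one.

None

Highest win total is Tomas with 4 (out of 5 possible).
Tomas lost to Farid, so no robot went undefeated.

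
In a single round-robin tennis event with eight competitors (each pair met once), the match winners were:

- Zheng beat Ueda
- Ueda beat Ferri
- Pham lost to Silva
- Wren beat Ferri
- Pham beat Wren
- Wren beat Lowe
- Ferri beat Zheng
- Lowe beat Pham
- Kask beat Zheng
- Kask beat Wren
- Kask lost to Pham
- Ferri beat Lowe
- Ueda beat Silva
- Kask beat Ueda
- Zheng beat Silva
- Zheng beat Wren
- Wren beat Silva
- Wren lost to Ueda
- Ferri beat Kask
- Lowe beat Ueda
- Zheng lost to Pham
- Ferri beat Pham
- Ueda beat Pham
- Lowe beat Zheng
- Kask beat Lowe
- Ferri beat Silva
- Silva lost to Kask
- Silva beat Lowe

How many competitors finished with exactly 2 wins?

1

Win totals: Wren 3, Ueda 4, Zheng 3, Silva 2, Ferri 5, Pham 3, Lowe 3, Kask 5.
Exactly 2: Silva — 1 competitor.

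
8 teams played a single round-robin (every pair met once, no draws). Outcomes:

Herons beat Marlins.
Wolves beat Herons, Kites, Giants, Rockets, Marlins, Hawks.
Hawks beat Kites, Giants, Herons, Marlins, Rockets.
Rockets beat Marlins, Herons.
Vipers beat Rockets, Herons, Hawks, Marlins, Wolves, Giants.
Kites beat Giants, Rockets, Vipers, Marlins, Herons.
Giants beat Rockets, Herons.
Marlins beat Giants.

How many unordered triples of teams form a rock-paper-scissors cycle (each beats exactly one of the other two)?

4

Win totals: Rockets 2, Marlins 1, Giants 2, Kites 5, Vipers 6, Hawks 5, Wolves 6, Herons 1.
A team with w wins dominates both others in C(w,2) triples; summing gives 1 + 0 + 1 + 10 + 15 + 10 + 15 + 0 = 52 transitive triples.
Total triples C(8,3) = 56, so cyclic triples = 56 − 52 = 4.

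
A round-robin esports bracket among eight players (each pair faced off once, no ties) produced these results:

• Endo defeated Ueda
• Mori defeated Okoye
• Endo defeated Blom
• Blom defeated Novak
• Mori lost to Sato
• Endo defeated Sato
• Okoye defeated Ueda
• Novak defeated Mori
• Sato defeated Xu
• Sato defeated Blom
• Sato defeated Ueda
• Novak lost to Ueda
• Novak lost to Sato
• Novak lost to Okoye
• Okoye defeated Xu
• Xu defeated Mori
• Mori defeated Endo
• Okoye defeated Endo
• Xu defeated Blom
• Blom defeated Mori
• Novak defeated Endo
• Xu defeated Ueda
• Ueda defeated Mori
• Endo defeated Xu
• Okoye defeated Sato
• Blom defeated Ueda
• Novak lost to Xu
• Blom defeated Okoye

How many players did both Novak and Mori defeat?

1

Novak beat: Endo, Mori.
Mori beat: Endo, Okoye.
Both beat: Endo — 1.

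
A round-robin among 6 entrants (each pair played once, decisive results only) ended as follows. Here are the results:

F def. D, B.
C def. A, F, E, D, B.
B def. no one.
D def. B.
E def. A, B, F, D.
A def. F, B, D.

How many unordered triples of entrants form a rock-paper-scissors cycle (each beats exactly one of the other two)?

0

Of the C(6,3) = 20 triples, the cyclic ones are: none.
That is 0.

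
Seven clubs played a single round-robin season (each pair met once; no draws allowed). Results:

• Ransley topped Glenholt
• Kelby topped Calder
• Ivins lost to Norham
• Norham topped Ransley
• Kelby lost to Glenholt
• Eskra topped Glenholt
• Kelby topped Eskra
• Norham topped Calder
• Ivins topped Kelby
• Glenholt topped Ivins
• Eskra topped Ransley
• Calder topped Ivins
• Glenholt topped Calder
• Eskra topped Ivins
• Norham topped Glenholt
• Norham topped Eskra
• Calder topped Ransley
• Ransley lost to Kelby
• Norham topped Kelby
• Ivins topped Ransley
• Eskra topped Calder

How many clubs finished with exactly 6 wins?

1

Win totals: Eskra 4, Ivins 2, Kelby 3, Glenholt 3, Ransley 1, Norham 6, Calder 2.
Exactly 6: Norham — 1 club.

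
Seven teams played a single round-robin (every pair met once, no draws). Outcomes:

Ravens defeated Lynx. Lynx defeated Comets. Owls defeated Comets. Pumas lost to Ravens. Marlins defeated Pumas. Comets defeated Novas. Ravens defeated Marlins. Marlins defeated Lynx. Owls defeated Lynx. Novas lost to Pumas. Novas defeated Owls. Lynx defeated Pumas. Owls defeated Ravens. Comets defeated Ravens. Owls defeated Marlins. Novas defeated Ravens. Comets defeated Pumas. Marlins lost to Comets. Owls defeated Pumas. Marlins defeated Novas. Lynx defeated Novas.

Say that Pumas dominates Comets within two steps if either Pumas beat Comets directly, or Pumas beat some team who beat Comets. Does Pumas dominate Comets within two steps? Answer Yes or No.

Pumas did not beat Comets directly.
Pumas beat Novas, but each of them lost to Comets. No two-step path.

No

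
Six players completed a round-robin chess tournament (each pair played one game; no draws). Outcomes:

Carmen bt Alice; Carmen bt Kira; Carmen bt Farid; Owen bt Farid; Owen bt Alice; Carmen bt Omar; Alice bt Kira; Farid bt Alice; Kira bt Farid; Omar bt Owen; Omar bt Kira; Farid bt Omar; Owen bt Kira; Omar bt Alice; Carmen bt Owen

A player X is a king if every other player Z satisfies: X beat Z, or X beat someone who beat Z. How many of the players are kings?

Farid cannot reach Carmen in two steps.
Alice cannot reach Omar, Owen, Carmen in two steps.
Omar cannot reach Carmen in two steps.
Owen cannot reach Carmen in two steps.
Kira cannot reach Owen, Carmen in two steps.
Carmen reaches everyone (king).
Kings: Carmen — 1.

1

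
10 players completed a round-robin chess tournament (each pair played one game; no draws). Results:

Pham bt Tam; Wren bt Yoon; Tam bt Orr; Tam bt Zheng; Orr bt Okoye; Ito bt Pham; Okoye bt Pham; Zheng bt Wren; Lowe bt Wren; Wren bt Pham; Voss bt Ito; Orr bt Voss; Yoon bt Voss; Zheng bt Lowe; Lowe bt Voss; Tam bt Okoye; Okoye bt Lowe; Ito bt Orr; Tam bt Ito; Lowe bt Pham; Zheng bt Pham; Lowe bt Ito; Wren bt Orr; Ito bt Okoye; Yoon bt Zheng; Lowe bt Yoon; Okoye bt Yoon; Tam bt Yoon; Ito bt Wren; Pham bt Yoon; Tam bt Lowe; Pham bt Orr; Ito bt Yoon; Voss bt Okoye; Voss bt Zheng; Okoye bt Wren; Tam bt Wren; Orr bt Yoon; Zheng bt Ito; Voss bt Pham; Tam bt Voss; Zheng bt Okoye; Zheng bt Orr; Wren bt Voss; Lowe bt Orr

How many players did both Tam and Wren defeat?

Tam beat: Lowe, Voss, Wren, Ito, Okoye, Orr, Yoon, Zheng.
Wren beat: Voss, Pham, Orr, Yoon.
Both beat: Voss, Orr, Yoon — 3.

3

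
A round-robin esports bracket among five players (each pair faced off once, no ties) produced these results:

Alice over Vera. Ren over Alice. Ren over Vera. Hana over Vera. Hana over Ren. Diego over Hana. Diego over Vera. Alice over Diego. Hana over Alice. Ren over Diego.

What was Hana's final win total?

3

Hana's results: beat Alice, Vera, Ren; lost to Diego.
That is 3 wins.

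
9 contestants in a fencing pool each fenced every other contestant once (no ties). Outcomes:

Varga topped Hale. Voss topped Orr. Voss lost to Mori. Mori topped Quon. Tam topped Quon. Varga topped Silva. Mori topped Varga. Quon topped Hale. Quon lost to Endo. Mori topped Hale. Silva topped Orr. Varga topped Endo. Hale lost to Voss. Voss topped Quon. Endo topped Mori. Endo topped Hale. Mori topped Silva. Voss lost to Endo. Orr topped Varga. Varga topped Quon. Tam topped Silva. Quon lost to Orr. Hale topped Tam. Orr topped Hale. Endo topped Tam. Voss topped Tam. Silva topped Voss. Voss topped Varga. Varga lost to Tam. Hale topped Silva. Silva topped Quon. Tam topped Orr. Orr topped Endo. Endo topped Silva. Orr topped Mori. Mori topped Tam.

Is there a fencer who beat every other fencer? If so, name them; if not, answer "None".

None

Highest win total is Mori with 6 (out of 8 possible).
Mori lost to Endo, Orr, so no fencer went undefeated.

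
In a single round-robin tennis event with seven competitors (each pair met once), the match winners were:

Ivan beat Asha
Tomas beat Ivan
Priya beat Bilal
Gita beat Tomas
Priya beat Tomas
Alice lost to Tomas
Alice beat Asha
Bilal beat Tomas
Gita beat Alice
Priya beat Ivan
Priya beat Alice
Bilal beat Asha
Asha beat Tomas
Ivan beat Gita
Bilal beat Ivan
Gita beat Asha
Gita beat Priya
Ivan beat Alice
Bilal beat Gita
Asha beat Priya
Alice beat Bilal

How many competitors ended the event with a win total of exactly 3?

Win totals: Alice 2, Ivan 3, Tomas 2, Gita 4, Asha 2, Bilal 4, Priya 4.
Exactly 3: Ivan — 1 competitor.

1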